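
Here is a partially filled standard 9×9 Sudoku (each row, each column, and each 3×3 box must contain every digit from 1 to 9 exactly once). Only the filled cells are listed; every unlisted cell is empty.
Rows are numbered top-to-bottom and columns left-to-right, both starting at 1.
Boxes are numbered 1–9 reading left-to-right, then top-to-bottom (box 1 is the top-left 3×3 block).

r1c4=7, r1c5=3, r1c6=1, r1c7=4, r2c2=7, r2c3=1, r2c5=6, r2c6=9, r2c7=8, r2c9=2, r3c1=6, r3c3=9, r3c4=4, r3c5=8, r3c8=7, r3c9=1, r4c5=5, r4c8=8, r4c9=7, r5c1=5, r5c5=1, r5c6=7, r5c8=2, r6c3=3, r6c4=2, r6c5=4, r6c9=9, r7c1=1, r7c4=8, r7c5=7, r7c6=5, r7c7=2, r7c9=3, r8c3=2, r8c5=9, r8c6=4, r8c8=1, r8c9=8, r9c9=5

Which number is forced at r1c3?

Cell r1c3 itself could take any of {5, 8} by direct elimination.
Consider where 5 can go in column 3.
r4c3 is out (row 4 already has a 5).
r5c3 is out (row 5 already has a 5).
r7c3 is out (row 7 already has a 5).
r9c3 is out (row 9 already has a 5).
So the only cell in column 3 that can hold 5 is r1c3.
Therefore r1c3 = 5.

5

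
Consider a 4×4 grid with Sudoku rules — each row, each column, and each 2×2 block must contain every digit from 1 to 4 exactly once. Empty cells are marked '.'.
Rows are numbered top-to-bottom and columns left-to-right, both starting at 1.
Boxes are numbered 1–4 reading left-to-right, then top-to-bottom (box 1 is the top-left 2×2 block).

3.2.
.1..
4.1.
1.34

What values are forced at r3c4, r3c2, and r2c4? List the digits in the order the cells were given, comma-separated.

2,3,3

For r3c4:
  Row 3 already contains {1, 4}.
  Column 4 already contains {4}.
  Its 2×2 block (box 4) already contains {1, 3, 4}.
  The only value from 1–4 not eliminated is 2, so r3c4 = 2.
For r3c2:
  Consider where 3 can go in box 3.
  r4c2 is out (row 4 already has a 3).
  So the only cell in box 3 that can hold 3 is r3c2.
  So r3c2 = 3.
For r2c4:
  Row 2 already contains {1}.
  Column 4 already contains {4}.
  Its 2×2 block (box 2) already contains {2}.
  The only value from 1–4 not eliminated is 3, so r2c4 = 3.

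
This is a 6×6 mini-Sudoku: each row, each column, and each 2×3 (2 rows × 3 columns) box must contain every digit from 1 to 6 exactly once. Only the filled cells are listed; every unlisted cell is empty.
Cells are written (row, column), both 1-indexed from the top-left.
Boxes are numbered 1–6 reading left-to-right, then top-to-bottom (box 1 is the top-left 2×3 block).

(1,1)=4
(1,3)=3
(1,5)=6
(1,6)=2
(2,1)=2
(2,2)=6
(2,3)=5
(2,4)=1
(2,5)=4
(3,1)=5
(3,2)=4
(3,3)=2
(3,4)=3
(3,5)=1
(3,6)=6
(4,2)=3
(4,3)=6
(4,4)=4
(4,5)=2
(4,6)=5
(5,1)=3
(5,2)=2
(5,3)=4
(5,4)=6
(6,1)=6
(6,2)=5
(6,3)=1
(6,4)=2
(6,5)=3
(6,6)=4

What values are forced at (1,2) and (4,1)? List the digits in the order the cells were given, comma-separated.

1,1

For (1,2):
  Row 1 already contains {2, 3, 4, 6}.
  Column 2 already contains {2, 3, 4, 5, 6}.
  Its 2×3 block (box 1) already contains {2, 3, 4, 5, 6}.
  The only value from 1–6 not eliminated is 1, so (1,2) = 1.
For (4,1):
  Row 4 already contains {2, 3, 4, 5, 6}.
  Column 1 already contains {2, 3, 4, 5, 6}.
  Its 2×3 block (box 3) already contains {2, 3, 4, 5, 6}.
  The only value from 1–6 not eliminated is 1, so (4,1) = 1.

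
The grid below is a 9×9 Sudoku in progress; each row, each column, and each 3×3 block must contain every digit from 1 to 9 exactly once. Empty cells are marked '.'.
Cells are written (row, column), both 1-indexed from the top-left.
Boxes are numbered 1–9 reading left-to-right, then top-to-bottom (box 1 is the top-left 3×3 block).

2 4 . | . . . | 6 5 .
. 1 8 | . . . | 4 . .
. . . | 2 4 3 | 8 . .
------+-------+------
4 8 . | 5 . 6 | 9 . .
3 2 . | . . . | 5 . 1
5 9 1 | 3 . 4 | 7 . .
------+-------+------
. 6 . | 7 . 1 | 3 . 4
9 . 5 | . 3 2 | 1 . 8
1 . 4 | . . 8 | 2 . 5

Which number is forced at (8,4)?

Cell (8,4) itself could take any of {4, 6} by direct elimination.
Consider where 4 can go in column 4.
(1,4) is out (row 1 already has a 4).
(2,4) is out (row 2 already has a 4).
(5,4) is out (box 5 already has a 4).
(9,4) is out (row 9 already has a 4).
So the only cell in column 4 that can hold 4 is (8,4).
Therefore (8,4) = 4.

4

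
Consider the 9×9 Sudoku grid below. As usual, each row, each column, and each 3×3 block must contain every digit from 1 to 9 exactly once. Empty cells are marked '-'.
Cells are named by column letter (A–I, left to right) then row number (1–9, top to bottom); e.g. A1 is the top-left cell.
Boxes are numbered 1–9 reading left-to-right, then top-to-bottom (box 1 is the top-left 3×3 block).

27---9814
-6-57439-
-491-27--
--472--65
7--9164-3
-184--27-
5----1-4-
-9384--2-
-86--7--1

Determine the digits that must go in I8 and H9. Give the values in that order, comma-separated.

7,3

For I8:
  Consider where 7 can go in row 8.
  A8 is out (column A already has a 7).
  F8 is out (column F already has a 7).
  G8 is out (column G already has a 7).
  So the only cell in row 8 that can hold 7 is I8.
  So I8 = 7.
For H9:
  Consider where 3 can go in box 9.
  G7 is out (column G already has a 3).
  I7 is out (column I already has a 3).
  G8 is out (row 8 already has a 3).
  I8 is out (row 8 already has a 3).
  G9 is out (column G already has a 3).
  So the only cell in box 9 that can hold 3 is H9.
  So H9 = 3.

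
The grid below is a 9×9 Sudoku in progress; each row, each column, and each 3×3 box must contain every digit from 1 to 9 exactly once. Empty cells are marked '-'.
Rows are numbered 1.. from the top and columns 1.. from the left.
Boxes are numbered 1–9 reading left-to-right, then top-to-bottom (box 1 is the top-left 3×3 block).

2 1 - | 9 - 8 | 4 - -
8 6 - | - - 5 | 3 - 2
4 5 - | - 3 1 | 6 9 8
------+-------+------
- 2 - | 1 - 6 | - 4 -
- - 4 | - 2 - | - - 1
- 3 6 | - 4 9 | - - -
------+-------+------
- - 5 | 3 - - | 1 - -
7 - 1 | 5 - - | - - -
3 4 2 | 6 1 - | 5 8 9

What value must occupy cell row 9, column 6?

7

Row 9 already contains {1, 2, 3, 4, 5, 6, 8, 9}.
Column 6 already contains {1, 5, 6, 8, 9}.
Its 3×3 block (box 8) already contains {1, 3, 5, 6}.
The only value from 1–9 not eliminated is 7, so row 9, column 6 = 7.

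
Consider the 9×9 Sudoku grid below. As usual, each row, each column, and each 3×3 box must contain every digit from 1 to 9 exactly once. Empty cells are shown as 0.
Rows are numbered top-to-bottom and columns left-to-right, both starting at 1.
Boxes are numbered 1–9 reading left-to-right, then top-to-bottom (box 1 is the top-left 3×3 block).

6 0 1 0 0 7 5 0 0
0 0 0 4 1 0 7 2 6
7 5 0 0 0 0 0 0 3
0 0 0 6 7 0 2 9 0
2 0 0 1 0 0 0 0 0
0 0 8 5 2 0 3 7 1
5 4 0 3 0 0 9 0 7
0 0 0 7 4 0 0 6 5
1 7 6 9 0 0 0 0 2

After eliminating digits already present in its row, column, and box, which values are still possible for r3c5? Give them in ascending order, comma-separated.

Row 3 already contains {3, 5, 7}.
Column 5 already contains {1, 2, 4, 7}.
Its 3×3 block (box 2) already contains {1, 4, 7}.
Removing those from 1–9 leaves {6, 8, 9} as the candidates for r3c5.

6,8,9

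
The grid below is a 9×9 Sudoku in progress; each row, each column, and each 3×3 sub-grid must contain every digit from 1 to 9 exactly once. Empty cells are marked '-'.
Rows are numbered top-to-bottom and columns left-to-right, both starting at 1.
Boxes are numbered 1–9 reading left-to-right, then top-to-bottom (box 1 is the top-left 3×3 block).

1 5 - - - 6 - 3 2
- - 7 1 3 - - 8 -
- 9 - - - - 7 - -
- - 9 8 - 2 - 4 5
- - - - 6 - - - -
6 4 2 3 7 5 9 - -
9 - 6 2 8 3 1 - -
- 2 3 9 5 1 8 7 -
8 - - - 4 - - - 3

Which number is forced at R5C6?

9

Cell R5C6 itself could take any of {4, 9} by direct elimination.
Consider where 9 can go in box 5.
R4C5 is out (row 4 already has a 9).
R5C4 is out (column 4 already has a 9).
So the only cell in box 5 that can hold 9 is R5C6.
Therefore R5C6 = 9.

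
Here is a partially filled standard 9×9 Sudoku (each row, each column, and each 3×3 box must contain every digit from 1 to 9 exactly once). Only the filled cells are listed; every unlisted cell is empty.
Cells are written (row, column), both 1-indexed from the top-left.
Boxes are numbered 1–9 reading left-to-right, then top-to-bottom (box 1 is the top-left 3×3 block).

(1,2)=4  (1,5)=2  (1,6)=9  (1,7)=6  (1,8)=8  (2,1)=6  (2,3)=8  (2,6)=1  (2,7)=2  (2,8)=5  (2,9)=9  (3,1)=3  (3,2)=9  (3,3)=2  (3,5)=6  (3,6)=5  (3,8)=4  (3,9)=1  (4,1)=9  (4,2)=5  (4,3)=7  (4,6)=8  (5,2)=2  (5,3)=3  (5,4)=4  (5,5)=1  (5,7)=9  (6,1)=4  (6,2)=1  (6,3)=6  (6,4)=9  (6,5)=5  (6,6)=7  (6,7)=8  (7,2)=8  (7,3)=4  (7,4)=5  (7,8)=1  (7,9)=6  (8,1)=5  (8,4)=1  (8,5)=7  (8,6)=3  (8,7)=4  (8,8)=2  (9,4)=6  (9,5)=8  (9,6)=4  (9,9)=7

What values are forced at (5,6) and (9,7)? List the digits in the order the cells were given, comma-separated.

6,5

For (5,6):
  Row 5 already contains {1, 2, 3, 4, 9}.
  Column 6 already contains {1, 3, 4, 5, 7, 8, 9}.
  Its 3×3 block (box 5) already contains {1, 4, 5, 7, 8, 9}.
  The only value from 1–9 not eliminated is 6, so (5,6) = 6.
For (9,7):
  Consider where 5 can go in column 7.
  (3,7) is out (row 3 already has a 5).
  (4,7) is out (row 4 already has a 5).
  (7,7) is out (row 7 already has a 5).
  So the only cell in column 7 that can hold 5 is (9,7).
  So (9,7) = 5.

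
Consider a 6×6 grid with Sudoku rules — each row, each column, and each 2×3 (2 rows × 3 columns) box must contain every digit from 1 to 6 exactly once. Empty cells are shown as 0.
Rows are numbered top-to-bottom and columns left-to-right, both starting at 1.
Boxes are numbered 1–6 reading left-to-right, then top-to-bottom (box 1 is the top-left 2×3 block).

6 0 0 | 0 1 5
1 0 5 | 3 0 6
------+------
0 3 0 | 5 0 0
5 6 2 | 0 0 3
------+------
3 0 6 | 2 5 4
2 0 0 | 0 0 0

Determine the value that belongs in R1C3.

Cell R1C3 itself could take any of {3, 4} by direct elimination.
Consider where 3 can go in column 3.
R3C3 is out (row 3 already has a 3).
R6C3 is out (box 5 already has a 3).
So the only cell in column 3 that can hold 3 is R1C3.
Therefore R1C3 = 3.

3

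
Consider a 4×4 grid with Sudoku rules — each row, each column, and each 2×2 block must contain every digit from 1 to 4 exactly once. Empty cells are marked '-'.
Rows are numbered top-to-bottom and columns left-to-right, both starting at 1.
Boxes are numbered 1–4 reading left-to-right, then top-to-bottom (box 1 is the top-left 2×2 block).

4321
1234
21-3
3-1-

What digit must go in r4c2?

4

Row 4 already contains {1, 3}.
Column 2 already contains {1, 2, 3}.
Its 2×2 block (box 3) already contains {1, 2, 3}.
The only value from 1–4 not eliminated is 4, so r4c2 = 4.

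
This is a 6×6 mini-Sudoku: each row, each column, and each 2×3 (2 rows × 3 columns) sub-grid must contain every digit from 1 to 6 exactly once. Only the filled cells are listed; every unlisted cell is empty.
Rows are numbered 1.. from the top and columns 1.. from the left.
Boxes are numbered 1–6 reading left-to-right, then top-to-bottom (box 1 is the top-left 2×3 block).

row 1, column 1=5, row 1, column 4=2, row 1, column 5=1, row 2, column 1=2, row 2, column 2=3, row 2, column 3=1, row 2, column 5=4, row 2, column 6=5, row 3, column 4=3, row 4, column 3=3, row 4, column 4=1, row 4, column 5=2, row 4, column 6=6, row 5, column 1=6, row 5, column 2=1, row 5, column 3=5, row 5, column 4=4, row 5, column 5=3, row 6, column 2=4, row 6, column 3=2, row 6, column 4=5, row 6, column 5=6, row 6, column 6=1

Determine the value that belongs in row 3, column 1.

1

Cell row 3, column 1 itself could take any of {1, 4} by direct elimination.
Consider where 1 can go in column 1.
row 4, column 1 is out (row 4 already has a 1).
row 6, column 1 is out (row 6 already has a 1).
So the only cell in column 1 that can hold 1 is row 3, column 1.
Therefore row 3, column 1 = 1.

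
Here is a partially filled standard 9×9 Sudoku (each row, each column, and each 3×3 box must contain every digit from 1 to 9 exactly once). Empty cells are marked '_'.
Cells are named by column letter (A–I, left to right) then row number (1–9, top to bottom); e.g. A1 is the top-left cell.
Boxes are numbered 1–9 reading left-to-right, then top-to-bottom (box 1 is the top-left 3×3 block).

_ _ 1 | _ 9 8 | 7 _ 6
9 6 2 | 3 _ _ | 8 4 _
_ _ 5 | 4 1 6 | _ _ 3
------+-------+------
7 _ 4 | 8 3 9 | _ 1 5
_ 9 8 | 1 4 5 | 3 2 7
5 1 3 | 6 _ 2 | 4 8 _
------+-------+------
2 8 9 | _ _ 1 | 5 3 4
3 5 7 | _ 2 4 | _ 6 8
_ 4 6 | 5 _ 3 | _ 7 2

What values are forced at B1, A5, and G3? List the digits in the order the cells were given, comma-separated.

3,6,2

For B1:
  Row 1 already contains {1, 6, 7, 8, 9}.
  Column B already contains {1, 4, 5, 6, 8, 9}.
  Its 3×3 block (box 1) already contains {1, 2, 5, 6, 9}.
  The only value from 1–9 not eliminated is 3, so B1 = 3.
For A5:
  Row 5 already contains {1, 2, 3, 4, 5, 7, 8, 9}.
  Column A already contains {2, 3, 5, 7, 9}.
  Its 3×3 block (box 4) already contains {1, 3, 4, 5, 7, 8, 9}.
  The only value from 1–9 not eliminated is 6, so A5 = 6.
For G3:
  Consider where 2 can go in box 3.
  H1 is out (column H already has a 2).
  I2 is out (row 2 already has a 2).
  H3 is out (column H already has a 2).
  So the only cell in box 3 that can hold 2 is G3.
  So G3 = 2.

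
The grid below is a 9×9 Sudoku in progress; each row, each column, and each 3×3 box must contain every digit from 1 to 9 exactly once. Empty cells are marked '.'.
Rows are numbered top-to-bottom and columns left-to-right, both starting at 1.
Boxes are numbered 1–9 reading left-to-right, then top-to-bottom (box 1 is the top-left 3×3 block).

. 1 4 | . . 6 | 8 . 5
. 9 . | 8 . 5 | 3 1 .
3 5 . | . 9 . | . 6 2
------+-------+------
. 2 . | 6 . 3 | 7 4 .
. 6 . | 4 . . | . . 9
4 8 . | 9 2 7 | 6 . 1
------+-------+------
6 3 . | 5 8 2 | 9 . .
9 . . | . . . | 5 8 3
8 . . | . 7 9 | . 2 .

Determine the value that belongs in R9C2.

Row 9 already contains {2, 7, 8, 9}.
Column 2 already contains {1, 2, 3, 5, 6, 8, 9}.
Its 3×3 block (box 7) already contains {3, 6, 8, 9}.
The only value from 1–9 not eliminated is 4, so R9C2 = 4.

4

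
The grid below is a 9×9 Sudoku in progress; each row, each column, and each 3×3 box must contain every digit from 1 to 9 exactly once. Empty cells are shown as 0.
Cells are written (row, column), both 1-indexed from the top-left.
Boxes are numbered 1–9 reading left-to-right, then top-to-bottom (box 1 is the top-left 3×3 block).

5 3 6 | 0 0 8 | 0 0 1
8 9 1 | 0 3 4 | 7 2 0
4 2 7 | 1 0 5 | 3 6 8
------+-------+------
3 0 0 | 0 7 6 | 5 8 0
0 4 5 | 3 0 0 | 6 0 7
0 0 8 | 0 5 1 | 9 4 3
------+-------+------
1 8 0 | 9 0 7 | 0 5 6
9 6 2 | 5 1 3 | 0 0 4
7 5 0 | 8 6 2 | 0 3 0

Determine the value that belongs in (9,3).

Row 9 already contains {2, 3, 5, 6, 7, 8}.
Column 3 already contains {1, 2, 5, 6, 7, 8}.
Its 3×3 block (box 7) already contains {1, 2, 5, 6, 7, 8, 9}.
The only value from 1–9 not eliminated is 4, so (9,3) = 4.

4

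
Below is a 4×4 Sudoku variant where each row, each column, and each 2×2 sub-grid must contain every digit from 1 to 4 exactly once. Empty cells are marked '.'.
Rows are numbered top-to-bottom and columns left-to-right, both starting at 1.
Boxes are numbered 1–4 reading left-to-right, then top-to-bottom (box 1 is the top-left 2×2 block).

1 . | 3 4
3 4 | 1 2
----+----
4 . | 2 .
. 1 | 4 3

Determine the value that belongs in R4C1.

Row 4 already contains {1, 3, 4}.
Column 1 already contains {1, 3, 4}.
Its 2×2 block (box 3) already contains {1, 4}.
The only value from 1–4 not eliminated is 2, so R4C1 = 2.

2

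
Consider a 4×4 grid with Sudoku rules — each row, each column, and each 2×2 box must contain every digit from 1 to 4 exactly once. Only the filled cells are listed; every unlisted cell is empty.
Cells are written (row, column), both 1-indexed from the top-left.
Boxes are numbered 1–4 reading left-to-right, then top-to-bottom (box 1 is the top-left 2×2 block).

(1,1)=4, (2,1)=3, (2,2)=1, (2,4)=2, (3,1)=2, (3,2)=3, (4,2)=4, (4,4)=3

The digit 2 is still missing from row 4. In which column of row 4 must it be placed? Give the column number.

3

Consider where 2 can go in row 4.
(4,1) is out (column 1 already has a 2).
So the only cell in row 4 that can hold 2 is (4,3).
That is column 3.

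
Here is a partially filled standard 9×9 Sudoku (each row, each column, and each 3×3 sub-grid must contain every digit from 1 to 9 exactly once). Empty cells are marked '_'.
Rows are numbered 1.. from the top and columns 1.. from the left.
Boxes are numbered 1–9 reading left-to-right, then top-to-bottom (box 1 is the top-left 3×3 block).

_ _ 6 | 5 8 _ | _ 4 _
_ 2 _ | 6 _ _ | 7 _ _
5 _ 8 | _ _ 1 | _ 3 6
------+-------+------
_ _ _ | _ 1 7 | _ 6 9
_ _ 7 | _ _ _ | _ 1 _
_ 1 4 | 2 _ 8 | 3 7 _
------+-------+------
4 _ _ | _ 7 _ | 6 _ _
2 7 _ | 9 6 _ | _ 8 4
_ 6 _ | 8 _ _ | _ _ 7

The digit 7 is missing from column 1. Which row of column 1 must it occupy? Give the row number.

Consider where 7 can go in column 1.
row 2, column 1 is out (row 2 already has a 7).
row 4, column 1 is out (row 4 already has a 7).
row 5, column 1 is out (row 5 already has a 7).
row 6, column 1 is out (row 6 already has a 7).
row 9, column 1 is out (row 9 already has a 7).
So the only cell in column 1 that can hold 7 is row 1, column 1.
That is row 1.

1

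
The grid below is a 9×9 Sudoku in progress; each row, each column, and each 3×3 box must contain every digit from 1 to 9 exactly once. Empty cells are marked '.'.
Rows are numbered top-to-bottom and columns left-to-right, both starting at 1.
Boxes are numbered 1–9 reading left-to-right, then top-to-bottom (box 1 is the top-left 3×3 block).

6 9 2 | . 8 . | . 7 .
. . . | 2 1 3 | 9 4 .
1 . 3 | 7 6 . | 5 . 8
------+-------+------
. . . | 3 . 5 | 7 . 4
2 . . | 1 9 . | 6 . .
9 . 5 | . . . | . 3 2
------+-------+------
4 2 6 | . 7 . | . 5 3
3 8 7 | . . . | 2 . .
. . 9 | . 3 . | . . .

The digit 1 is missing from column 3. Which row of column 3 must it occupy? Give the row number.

Consider where 1 can go in column 3.
R2C3 is out (row 2 already has a 1).
R5C3 is out (row 5 already has a 1).
So the only cell in column 3 that can hold 1 is R4C3.
That is row 4.

4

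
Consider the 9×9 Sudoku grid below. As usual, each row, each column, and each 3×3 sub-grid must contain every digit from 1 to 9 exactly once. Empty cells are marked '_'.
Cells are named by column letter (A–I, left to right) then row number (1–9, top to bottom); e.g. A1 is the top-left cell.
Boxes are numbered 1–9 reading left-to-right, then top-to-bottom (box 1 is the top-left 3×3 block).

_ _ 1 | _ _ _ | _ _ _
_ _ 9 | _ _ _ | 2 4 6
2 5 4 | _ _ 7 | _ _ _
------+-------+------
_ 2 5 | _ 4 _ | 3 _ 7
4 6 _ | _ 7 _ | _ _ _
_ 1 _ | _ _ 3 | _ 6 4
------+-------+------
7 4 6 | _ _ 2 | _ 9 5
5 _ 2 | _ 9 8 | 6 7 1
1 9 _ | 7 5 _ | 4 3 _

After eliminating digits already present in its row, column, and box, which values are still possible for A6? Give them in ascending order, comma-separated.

Row 6 already contains {1, 3, 4, 6}.
Column A already contains {1, 2, 4, 5, 7}.
Its 3×3 block (box 4) already contains {1, 2, 4, 5, 6}.
Removing those from 1–9 leaves {8, 9} as the candidates for A6.

8,9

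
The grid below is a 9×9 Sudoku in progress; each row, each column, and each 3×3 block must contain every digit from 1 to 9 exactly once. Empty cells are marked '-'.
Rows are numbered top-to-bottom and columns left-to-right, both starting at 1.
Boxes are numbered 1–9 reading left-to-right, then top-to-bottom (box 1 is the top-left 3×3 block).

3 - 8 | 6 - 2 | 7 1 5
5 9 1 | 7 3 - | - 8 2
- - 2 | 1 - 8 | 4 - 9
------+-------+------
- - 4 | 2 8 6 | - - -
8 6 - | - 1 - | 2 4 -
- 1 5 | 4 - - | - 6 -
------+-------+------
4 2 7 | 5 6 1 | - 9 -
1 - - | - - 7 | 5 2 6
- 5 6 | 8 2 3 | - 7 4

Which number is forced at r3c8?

Row 3 already contains {1, 2, 4, 8, 9}.
Column 8 already contains {1, 2, 4, 6, 7, 8, 9}.
Its 3×3 block (box 3) already contains {1, 2, 4, 5, 7, 8, 9}.
The only value from 1–9 not eliminated is 3, so r3c8 = 3.

3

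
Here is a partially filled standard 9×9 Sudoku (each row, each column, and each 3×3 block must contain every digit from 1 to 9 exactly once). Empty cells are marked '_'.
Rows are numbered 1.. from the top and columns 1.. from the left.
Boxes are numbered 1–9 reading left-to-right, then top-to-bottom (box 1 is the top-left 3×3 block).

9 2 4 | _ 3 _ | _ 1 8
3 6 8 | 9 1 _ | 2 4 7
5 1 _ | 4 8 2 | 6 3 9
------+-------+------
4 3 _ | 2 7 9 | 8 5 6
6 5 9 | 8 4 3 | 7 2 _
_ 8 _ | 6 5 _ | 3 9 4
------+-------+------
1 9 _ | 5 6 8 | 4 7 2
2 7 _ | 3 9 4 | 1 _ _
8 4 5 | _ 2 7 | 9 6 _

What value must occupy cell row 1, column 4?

Row 1 already contains {1, 2, 3, 4, 8, 9}.
Column 4 already contains {2, 3, 4, 5, 6, 8, 9}.
Its 3×3 block (box 2) already contains {1, 2, 3, 4, 8, 9}.
The only value from 1–9 not eliminated is 7, so row 1, column 4 = 7.

7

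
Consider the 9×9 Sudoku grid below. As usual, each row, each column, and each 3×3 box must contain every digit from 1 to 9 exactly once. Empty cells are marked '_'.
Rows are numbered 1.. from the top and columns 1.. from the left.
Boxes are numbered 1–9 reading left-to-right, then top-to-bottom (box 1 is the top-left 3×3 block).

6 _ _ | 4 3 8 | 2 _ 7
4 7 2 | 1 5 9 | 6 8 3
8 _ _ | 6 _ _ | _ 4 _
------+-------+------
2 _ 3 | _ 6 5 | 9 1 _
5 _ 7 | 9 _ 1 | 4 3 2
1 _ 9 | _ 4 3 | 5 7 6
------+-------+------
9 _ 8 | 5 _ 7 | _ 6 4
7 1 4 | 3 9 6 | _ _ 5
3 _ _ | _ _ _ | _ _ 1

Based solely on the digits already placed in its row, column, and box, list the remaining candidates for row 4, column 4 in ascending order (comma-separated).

7,8

Row 4 already contains {1, 2, 3, 5, 6, 9}.
Column 4 already contains {1, 3, 4, 5, 6, 9}.
Its 3×3 block (box 5) already contains {1, 3, 4, 5, 6, 9}.
Removing those from 1–9 leaves {7, 8} as the candidates for row 4, column 4.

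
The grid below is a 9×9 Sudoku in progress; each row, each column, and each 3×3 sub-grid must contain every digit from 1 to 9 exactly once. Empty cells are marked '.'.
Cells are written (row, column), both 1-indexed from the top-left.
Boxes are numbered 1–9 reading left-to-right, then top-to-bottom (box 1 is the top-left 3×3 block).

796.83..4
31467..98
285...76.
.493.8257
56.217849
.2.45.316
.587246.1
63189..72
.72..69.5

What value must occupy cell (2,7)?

Row 2 already contains {1, 3, 4, 6, 7, 8, 9}.
Column 7 already contains {2, 3, 6, 7, 8, 9}.
Its 3×3 block (box 3) already contains {4, 6, 7, 8, 9}.
The only value from 1–9 not eliminated is 5, so (2,7) = 5.

5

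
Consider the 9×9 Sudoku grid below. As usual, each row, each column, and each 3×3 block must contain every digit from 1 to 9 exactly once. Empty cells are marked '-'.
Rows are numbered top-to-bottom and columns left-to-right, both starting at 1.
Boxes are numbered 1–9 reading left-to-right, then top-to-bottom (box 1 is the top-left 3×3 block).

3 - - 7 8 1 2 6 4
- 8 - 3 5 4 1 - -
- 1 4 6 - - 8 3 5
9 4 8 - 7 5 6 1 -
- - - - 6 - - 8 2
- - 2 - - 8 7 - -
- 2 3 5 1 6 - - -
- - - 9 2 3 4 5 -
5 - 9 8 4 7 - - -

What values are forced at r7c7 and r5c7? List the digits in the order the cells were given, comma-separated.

For r7c7:
  Row 7 already contains {1, 2, 3, 5, 6}.
  Column 7 already contains {1, 2, 4, 6, 7, 8}.
  Its 3×3 block (box 9) already contains {4, 5}.
  The only value from 1–9 not eliminated is 9, so r7c7 = 9.
For r5c7:
  Consider where 5 can go in box 6.
  r4c9 is out (row 4 already has a 5).
  r6c8 is out (column 8 already has a 5).
  r6c9 is out (column 9 already has a 5).
  So the only cell in box 6 that can hold 5 is r5c7.
  So r5c7 = 5.

9,5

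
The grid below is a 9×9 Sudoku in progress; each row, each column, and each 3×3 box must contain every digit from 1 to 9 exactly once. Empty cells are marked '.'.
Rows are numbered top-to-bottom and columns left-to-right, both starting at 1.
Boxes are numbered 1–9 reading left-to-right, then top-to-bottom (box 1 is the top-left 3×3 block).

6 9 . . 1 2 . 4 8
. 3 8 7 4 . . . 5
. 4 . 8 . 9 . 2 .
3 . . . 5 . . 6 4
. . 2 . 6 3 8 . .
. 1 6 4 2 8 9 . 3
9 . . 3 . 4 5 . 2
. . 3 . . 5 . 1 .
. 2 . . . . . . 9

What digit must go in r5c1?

4

Cell r5c1 itself could take any of {4, 5, 7} by direct elimination.
Consider where 4 can go in row 5.
r5c2 is out (column 2 already has a 4).
r5c4 is out (column 4 already has a 4).
r5c8 is out (column 8 already has a 4).
r5c9 is out (column 9 already has a 4).
So the only cell in row 5 that can hold 4 is r5c1.
Therefore r5c1 = 4.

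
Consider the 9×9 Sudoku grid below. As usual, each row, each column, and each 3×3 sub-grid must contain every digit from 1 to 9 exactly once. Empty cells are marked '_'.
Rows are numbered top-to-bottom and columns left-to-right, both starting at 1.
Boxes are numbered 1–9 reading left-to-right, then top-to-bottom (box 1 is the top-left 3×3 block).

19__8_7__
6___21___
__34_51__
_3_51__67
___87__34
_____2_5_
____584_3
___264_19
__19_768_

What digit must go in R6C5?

Cell R6C5 itself could take any of {3, 4, 9} by direct elimination.
Consider where 4 can go in box 5.
R4C6 is out (column 6 already has a 4).
R5C6 is out (row 5 already has a 4).
R6C4 is out (column 4 already has a 4).
So the only cell in box 5 that can hold 4 is R6C5.
Therefore R6C5 = 4.

4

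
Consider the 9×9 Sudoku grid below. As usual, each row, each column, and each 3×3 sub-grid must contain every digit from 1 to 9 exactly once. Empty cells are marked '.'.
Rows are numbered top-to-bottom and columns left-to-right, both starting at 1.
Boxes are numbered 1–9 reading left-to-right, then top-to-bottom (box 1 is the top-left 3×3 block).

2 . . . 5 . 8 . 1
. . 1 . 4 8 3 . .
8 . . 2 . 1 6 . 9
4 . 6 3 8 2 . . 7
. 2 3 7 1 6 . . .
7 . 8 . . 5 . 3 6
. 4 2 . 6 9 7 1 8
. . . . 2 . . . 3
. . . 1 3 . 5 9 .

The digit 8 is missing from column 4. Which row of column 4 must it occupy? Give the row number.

Consider where 8 can go in column 4.
r1c4 is out (row 1 already has a 8).
r2c4 is out (row 2 already has a 8).
r6c4 is out (row 6 already has a 8).
r7c4 is out (row 7 already has a 8).
So the only cell in column 4 that can hold 8 is r8c4.
That is row 8.

8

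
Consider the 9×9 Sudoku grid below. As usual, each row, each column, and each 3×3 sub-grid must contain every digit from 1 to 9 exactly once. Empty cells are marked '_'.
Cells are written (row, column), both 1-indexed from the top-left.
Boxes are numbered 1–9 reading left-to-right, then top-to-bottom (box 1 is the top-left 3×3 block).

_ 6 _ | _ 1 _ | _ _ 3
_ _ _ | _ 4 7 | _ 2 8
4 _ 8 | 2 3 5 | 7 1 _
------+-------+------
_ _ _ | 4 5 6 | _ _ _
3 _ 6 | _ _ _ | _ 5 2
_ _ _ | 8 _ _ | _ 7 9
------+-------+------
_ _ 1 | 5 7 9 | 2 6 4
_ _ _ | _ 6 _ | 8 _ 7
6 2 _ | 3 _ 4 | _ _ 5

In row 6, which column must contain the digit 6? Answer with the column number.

7

Consider where 6 can go in row 6.
(6,1) is out (column 1 already has a 6).
(6,2) is out (column 2 already has a 6).
(6,3) is out (column 3 already has a 6).
(6,5) is out (column 5 already has a 6).
(6,6) is out (column 6 already has a 6).
So the only cell in row 6 that can hold 6 is (6,7).
That is column 7.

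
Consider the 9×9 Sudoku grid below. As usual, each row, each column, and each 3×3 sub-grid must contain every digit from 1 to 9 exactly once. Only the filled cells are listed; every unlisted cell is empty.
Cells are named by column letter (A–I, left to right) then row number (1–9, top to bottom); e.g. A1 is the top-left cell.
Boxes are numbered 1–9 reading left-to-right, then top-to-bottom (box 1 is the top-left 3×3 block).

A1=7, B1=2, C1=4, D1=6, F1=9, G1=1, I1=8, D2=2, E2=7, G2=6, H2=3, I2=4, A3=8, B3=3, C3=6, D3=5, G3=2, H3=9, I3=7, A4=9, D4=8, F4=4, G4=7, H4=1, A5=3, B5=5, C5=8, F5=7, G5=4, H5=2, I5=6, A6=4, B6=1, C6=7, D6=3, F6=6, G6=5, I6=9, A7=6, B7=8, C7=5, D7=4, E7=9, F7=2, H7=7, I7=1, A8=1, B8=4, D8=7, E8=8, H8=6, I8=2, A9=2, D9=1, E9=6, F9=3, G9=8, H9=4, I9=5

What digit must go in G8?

9

Cell G8 itself could take any of {3, 9} by direct elimination.
Consider where 9 can go in column G.
G7 is out (row 7 already has a 9).
So the only cell in column G that can hold 9 is G8.
Therefore G8 = 9.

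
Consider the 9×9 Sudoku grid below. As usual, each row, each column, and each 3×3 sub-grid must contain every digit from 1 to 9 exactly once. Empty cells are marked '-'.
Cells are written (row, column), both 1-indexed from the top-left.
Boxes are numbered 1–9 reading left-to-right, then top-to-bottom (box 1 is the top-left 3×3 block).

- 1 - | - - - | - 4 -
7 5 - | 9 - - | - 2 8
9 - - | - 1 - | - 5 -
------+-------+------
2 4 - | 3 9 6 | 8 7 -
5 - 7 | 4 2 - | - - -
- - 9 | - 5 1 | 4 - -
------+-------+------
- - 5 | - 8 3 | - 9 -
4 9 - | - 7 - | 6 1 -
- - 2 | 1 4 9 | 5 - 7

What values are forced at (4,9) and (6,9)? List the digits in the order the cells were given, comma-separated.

5,2

For (4,9):
  Consider where 5 can go in row 4.
  (4,3) is out (column 3 already has a 5).
  So the only cell in row 4 that can hold 5 is (4,9).
  So (4,9) = 5.
For (6,9):
  Consider where 2 can go in box 6.
  (4,9) is out (row 4 already has a 2).
  (5,7) is out (row 5 already has a 2).
  (5,8) is out (row 5 already has a 2).
  (5,9) is out (row 5 already has a 2).
  (6,8) is out (column 8 already has a 2).
  So the only cell in box 6 that can hold 2 is (6,9).
  So (6,9) = 2.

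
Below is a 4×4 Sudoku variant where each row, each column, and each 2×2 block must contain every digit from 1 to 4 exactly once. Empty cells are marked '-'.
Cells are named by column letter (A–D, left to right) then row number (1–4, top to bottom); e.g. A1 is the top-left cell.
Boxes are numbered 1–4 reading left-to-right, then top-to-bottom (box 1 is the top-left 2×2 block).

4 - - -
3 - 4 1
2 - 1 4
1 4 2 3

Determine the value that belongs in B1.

Cell B1 itself could take any of {1, 2} by direct elimination.
Consider where 1 can go in row 1.
C1 is out (column C already has a 1).
D1 is out (column D already has a 1).
So the only cell in row 1 that can hold 1 is B1.
Therefore B1 = 1.

1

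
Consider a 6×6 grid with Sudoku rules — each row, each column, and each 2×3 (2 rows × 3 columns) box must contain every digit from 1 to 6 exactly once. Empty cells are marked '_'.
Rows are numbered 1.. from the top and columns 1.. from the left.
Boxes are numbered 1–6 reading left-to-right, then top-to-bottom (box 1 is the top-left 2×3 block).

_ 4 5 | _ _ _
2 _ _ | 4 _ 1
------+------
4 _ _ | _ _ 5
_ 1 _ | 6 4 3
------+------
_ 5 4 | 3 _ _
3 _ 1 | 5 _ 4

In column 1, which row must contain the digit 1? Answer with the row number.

Consider where 1 can go in column 1.
row 4, column 1 is out (row 4 already has a 1).
row 5, column 1 is out (box 5 already has a 1).
So the only cell in column 1 that can hold 1 is row 1, column 1.
That is row 1.

1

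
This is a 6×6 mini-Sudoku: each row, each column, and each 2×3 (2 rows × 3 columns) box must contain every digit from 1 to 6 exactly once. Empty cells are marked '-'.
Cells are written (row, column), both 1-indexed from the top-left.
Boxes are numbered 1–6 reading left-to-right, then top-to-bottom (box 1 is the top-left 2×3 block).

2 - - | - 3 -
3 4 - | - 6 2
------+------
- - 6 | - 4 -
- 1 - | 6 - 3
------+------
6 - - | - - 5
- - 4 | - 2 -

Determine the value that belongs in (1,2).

Cell (1,2) itself could take any of {5, 6} by direct elimination.
Consider where 6 can go in row 1.
(1,3) is out (column 3 already has a 6).
(1,4) is out (column 4 already has a 6).
(1,6) is out (box 2 already has a 6).
So the only cell in row 1 that can hold 6 is (1,2).
Therefore (1,2) = 6.

6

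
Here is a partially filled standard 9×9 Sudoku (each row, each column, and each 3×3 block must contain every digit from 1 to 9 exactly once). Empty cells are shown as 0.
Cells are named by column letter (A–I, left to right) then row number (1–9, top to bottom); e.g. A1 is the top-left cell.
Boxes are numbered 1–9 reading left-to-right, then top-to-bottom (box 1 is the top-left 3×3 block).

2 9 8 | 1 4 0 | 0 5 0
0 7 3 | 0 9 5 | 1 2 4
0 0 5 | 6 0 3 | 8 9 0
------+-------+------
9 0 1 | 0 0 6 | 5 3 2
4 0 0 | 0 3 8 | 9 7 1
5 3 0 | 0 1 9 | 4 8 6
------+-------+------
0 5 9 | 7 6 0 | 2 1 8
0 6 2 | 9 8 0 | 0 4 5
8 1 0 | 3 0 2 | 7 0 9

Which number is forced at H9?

6

Row 9 already contains {1, 2, 3, 7, 8, 9}.
Column H already contains {1, 2, 3, 4, 5, 7, 8, 9}.
Its 3×3 block (box 9) already contains {1, 2, 4, 5, 7, 8, 9}.
The only value from 1–9 not eliminated is 6, so H9 = 6.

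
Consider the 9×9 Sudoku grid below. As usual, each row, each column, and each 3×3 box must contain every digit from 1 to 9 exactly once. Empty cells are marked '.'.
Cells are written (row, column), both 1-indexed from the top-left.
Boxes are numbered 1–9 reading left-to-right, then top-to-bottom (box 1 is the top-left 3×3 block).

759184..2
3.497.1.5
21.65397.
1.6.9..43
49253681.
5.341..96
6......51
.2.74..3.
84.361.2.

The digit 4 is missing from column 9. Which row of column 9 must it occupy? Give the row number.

3

Consider where 4 can go in column 9.
(5,9) is out (row 5 already has a 4).
(8,9) is out (row 8 already has a 4).
(9,9) is out (row 9 already has a 4).
So the only cell in column 9 that can hold 4 is (3,9).
That is row 3.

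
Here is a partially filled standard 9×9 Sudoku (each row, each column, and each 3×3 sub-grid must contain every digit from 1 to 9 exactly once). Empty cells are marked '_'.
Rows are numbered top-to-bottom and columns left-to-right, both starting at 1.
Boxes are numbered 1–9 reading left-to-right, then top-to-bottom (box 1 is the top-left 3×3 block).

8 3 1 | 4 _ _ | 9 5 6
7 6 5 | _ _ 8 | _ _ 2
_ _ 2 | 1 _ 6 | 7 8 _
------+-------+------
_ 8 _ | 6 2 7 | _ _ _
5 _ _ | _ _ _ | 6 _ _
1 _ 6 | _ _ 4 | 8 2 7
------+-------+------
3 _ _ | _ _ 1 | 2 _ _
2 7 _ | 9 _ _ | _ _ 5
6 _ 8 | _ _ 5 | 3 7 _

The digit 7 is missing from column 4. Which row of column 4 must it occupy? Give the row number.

7

Consider where 7 can go in column 4.
R2C4 is out (row 2 already has a 7).
R5C4 is out (box 5 already has a 7).
R6C4 is out (row 6 already has a 7).
R9C4 is out (row 9 already has a 7).
So the only cell in column 4 that can hold 7 is R7C4.
That is row 7.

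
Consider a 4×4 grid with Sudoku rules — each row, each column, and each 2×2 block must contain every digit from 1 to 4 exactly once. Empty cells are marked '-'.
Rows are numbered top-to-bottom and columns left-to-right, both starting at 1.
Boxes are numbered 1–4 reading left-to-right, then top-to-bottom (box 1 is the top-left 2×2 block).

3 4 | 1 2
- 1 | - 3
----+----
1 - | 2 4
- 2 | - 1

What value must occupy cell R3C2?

Row 3 already contains {1, 2, 4}.
Column 2 already contains {1, 2, 4}.
Its 2×2 block (box 3) already contains {1, 2}.
The only value from 1–4 not eliminated is 3, so R3C2 = 3.

3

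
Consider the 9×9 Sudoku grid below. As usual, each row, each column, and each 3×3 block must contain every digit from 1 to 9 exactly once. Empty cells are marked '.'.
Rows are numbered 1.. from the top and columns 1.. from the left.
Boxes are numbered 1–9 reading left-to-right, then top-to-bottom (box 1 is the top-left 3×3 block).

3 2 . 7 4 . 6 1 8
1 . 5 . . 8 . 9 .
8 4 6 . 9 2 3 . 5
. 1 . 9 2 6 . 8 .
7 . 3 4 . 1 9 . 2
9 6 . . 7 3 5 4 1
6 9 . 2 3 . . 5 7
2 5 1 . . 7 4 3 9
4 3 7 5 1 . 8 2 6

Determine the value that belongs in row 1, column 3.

9

Row 1 already contains {1, 2, 3, 4, 6, 7, 8}.
Column 3 already contains {1, 3, 5, 6, 7}.
Its 3×3 block (box 1) already contains {1, 2, 3, 4, 5, 6, 8}.
The only value from 1–9 not eliminated is 9, so row 1, column 3 = 9.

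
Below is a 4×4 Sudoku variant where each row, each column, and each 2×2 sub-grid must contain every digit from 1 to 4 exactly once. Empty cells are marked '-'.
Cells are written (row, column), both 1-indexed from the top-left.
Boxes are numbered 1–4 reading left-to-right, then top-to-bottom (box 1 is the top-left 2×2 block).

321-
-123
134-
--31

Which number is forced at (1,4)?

4

Row 1 already contains {1, 2, 3}.
Column 4 already contains {1, 3}.
Its 2×2 block (box 2) already contains {1, 2, 3}.
The only value from 1–4 not eliminated is 4, so (1,4) = 4.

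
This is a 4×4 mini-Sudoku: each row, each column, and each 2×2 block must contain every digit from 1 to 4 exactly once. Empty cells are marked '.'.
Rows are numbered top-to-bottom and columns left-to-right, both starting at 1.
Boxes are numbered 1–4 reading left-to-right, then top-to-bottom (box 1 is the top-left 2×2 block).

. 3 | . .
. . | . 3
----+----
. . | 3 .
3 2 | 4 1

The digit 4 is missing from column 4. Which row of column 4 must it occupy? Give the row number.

Consider where 4 can go in column 4.
r3c4 is out (box 4 already has a 4).
So the only cell in column 4 that can hold 4 is r1c4.
That is row 1.

1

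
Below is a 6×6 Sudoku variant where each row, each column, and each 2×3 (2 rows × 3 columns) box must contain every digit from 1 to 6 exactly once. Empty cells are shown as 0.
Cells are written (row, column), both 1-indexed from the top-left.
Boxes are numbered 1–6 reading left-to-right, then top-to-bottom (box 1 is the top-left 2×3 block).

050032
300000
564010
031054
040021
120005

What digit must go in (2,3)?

2

Cell (2,3) itself could take any of {2, 6} by direct elimination.
Consider where 2 can go in column 3.
(1,3) is out (row 1 already has a 2).
(5,3) is out (row 5 already has a 2).
(6,3) is out (row 6 already has a 2).
So the only cell in column 3 that can hold 2 is (2,3).
Therefore (2,3) = 2.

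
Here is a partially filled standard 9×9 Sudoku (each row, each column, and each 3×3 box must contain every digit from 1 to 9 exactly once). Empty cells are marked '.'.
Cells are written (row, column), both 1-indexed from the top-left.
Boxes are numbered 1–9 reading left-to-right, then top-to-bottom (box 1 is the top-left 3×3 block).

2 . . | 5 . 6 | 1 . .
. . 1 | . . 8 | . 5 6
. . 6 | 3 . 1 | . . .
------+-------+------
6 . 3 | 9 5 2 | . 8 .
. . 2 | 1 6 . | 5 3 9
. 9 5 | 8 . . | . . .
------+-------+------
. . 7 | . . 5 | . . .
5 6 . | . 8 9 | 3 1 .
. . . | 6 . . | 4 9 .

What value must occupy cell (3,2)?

5

Cell (3,2) itself could take any of {4, 5, 7, 8} by direct elimination.
Consider where 5 can go in row 3.
(3,1) is out (column 1 already has a 5).
(3,5) is out (column 5 already has a 5).
(3,7) is out (column 7 already has a 5).
(3,8) is out (column 8 already has a 5).
(3,9) is out (box 3 already has a 5).
So the only cell in row 3 that can hold 5 is (3,2).
Therefore (3,2) = 5.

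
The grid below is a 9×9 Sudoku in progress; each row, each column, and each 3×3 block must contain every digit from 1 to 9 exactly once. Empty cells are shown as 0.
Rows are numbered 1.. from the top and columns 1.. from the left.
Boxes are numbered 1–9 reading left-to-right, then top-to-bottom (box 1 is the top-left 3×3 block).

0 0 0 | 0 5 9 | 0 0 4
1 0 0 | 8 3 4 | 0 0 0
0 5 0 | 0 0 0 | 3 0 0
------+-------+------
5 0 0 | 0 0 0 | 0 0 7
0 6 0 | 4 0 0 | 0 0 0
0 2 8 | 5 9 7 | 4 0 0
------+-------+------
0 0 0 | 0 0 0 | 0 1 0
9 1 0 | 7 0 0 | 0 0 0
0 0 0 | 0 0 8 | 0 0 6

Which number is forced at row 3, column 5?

7

Cell row 3, column 5 itself could take any of {1, 2, 6, 7} by direct elimination.
Consider where 7 can go in box 2.
row 1, column 4 is out (column 4 already has a 7).
row 3, column 4 is out (column 4 already has a 7).
row 3, column 6 is out (column 6 already has a 7).
So the only cell in box 2 that can hold 7 is row 3, column 5.
Therefore row 3, column 5 = 7.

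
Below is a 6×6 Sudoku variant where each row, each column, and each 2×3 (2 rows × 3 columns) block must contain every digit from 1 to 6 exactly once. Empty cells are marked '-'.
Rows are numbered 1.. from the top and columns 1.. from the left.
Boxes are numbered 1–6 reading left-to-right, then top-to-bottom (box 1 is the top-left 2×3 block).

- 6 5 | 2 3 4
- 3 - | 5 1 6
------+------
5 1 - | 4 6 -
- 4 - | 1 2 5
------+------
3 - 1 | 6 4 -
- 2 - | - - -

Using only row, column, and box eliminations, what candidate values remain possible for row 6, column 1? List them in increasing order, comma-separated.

Row 6 already contains {2}.
Column 1 already contains {3, 5}.
Its 2×3 block (box 5) already contains {1, 2, 3}.
Removing those from 1–6 leaves {4, 6} as the candidates for row 6, column 1.

4,6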